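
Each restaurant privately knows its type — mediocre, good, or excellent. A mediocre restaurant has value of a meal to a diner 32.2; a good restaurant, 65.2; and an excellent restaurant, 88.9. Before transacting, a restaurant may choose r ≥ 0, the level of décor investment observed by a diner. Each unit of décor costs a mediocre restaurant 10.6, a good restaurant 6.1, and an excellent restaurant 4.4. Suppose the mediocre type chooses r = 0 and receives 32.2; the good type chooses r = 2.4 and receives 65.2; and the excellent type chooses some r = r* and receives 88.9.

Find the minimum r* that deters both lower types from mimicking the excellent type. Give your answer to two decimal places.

6.29

Good type (on-path payoff 65.2 − 6.1×2.4 = 50.56) won't mimic when 50.56 ≥ 88.9 − 6.1·r*, i.e. r* ≥ 6.29.
Mediocre type (on-path payoff 32.2) won't mimic when 32.2 ≥ 88.9 − 10.6·r*, i.e. r* ≥ 5.35.
Both must hold, so r* = max(5.35, 6.29) = 6.29. The good type's constraint binds.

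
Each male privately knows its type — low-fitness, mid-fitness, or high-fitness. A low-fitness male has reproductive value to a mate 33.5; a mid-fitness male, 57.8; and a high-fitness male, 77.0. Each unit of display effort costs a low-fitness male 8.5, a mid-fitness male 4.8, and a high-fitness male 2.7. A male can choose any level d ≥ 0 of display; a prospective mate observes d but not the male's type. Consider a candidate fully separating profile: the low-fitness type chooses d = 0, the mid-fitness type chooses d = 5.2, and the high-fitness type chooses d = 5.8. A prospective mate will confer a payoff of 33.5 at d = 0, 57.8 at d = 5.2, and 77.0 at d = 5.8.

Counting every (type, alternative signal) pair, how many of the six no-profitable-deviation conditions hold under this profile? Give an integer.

4

Mid-fitness (own payoff 57.8 − 4.8×5.2 = 32.84): to d=0 gives 33.5 → profitable ✗; to d=5.8 gives 77.0 − 4.8×5.8 = 49.16 → profitable ✗.
High-fitness (own payoff 77.0 − 2.7×5.8 = 61.34): to d=0 gives 33.5 → no gain ✓; to d=5.2 gives 57.8 − 2.7×5.2 = 43.76 → no gain ✓.
Low-fitness (own payoff 33.5): to d=5.2 gives 57.8 − 8.5×5.2 = 13.6 → no gain ✓; to d=5.8 gives 77.0 − 8.5×5.8 = 27.7 → no gain ✓.
4 of the 6 constraints hold; not an equilibrium.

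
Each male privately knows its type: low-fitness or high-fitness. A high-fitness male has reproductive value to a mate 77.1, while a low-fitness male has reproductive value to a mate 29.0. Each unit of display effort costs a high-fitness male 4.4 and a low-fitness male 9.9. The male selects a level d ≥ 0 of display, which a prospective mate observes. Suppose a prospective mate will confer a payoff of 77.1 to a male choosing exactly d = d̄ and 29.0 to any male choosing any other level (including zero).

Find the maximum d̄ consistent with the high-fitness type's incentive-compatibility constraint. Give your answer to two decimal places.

10.93

Choosing d̄ yields the high-fitness type 77.1 − 4.4·d̄; choosing zero yields 29.0.
The high-fitness type is indifferent at 77.1 − 4.4·d̄ = 29.0, i.e. d̄ = (77.1 − 29.0) / 4.4 ≈ 10.93.
For any d̄ above 10.93 the high-fitness type would rather pool at zero, so separation collapses.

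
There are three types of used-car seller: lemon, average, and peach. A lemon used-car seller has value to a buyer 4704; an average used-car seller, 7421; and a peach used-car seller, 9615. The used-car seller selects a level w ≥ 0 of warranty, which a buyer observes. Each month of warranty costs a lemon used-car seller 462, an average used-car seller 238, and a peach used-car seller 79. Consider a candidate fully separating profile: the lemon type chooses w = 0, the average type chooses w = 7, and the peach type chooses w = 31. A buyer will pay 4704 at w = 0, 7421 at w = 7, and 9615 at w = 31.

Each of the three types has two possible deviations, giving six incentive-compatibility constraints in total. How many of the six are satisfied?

6

Lemon (own payoff 4704): to w=7 gives 7421 − 462×7 = 4187 → no gain ✓; to w=31 gives 9615 − 462×31 = -4707 → no gain ✓.
Average (own payoff 7421 − 238×7 = 5755): to w=0 gives 4704 → no gain ✓; to w=31 gives 9615 − 238×31 = 2237 → no gain ✓.
Peach (own payoff 9615 − 79×31 = 7166): to w=0 gives 4704 → no gain ✓; to w=7 gives 7421 − 79×7 = 6868 → no gain ✓.
6 of the 6 constraints hold; this profile is a separating equilibrium.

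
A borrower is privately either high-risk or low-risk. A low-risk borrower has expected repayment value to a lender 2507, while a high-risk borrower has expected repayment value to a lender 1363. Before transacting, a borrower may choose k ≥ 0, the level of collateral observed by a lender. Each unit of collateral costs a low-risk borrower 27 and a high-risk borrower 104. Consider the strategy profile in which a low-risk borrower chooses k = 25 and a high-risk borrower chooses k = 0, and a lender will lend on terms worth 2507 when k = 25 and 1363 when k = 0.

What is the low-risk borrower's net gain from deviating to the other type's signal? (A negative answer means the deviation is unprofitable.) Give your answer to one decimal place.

Playing k = 25 the low-risk borrower receives 2507 − 27 × 25 = 1832.
Deviating to k = 0 yields 1363 instead.
Gain from deviating: 1363 − 1832 = -469.0.
The gain is negative, so the low-risk type's incentive-compatibility constraint is satisfied.

-469.0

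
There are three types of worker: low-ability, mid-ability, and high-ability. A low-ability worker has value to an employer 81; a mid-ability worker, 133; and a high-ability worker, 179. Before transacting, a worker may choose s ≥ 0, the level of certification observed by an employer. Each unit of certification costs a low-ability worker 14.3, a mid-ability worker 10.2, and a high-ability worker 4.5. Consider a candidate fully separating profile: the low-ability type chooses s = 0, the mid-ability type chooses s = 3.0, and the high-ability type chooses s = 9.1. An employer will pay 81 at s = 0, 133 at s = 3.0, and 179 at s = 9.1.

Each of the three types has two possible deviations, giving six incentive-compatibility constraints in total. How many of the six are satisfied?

5

Mid-ability (own payoff 133 − 10.2×3.0 = 102.4): to s=0 gives 81 → no gain ✓; to s=9.1 gives 179 − 10.2×9.1 = 86.18 → no gain ✓.
High-ability (own payoff 179 − 4.5×9.1 = 138.05): to s=0 gives 81 → no gain ✓; to s=3.0 gives 133 − 4.5×3.0 = 119.5 → no gain ✓.
Low-ability (own payoff 81): to s=3.0 gives 133 − 14.3×3.0 = 90.1 → profitable ✗; to s=9.1 gives 179 − 14.3×9.1 = 48.87 → no gain ✓.
5 of the 6 constraints hold; not an equilibrium.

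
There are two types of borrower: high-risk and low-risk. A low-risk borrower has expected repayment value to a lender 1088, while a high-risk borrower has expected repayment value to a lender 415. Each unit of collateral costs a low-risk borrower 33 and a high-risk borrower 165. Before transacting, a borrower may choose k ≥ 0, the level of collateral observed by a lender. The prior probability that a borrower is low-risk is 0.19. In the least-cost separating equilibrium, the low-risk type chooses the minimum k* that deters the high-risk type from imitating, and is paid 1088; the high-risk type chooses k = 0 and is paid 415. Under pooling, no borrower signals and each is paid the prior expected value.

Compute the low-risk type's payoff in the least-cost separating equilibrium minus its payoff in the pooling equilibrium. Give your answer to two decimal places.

Least-cost separating signal: k* solves 415 = 1088 − 165·k*, so k* = (1088 − 415)/165 ≈ 4.0788.
Low-risk type's separating payoff: 1088 − 33 × k* = 1088 − 33 × (1088 − 415)/165 = 1088 − 22209/165 = 953.4.
Pooling payoff: 0.19 × 1088 + 0.81 × 415 = 542.87.
Difference: 953.4 − 542.87 = 410.53.
The low-risk type prefers to separate.

410.53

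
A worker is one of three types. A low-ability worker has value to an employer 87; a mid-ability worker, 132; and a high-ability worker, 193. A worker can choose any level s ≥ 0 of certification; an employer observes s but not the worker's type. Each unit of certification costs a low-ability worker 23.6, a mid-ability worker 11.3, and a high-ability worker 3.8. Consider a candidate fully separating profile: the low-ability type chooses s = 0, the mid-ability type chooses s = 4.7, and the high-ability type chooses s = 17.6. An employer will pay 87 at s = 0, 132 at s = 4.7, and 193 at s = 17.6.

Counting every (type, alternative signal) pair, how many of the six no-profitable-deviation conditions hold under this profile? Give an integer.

5

High-ability (own payoff 193 − 3.8×17.6 = 126.12): to s=0 gives 87 → no gain ✓; to s=4.7 gives 132 − 3.8×4.7 = 114.14 → no gain ✓.
Mid-ability (own payoff 132 − 11.3×4.7 = 78.89): to s=0 gives 87 → profitable ✗; to s=17.6 gives 193 − 11.3×17.6 = -5.88 → no gain ✓.
Low-ability (own payoff 87): to s=4.7 gives 132 − 23.6×4.7 = 21.08 → no gain ✓; to s=17.6 gives 193 − 23.6×17.6 = -222.36 → no gain ✓.
5 of the 6 constraints hold; not an equilibrium.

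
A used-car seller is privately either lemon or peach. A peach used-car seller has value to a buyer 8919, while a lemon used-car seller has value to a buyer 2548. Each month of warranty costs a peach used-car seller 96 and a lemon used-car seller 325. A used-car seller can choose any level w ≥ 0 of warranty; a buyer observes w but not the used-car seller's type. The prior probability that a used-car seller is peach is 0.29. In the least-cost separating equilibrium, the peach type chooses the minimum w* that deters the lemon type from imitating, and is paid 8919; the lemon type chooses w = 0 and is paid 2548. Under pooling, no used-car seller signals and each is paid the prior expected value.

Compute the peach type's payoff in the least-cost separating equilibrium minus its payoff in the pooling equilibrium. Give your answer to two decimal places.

Least-cost separating signal: w* solves 2548 = 8919 − 325·w*, so w* = (8919 − 2548)/325 ≈ 19.6031.
Peach type's separating payoff: 8919 − 96 × w* = 8919 − 96 × (8919 − 2548)/325 = 8919 − 611616/325 ≈ 7037.1046.
Pooling payoff: 0.29 × 8919 + 0.71 × 2548 = 4395.59.
Difference: 7037.1046 − 4395.59 = 2641.5146, i.e. 2641.51 to two decimal places.
The peach type prefers to separate.

2641.51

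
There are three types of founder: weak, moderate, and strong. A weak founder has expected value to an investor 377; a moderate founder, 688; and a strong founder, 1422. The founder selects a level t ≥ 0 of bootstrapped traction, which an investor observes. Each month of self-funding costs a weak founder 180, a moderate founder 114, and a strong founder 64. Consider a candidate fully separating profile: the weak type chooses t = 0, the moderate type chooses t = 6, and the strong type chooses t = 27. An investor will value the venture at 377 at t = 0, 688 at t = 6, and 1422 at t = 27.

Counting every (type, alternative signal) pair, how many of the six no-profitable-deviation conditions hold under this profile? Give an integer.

Strong (own payoff 1422 − 64×27 = -306): to t=0 gives 377 → profitable ✗; to t=6 gives 688 − 64×6 = 304 → profitable ✗.
Weak (own payoff 377): to t=6 gives 688 − 180×6 = -392 → no gain ✓; to t=27 gives 1422 − 180×27 = -3438 → no gain ✓.
Moderate (own payoff 688 − 114×6 = 4): to t=0 gives 377 → profitable ✗; to t=27 gives 1422 − 114×27 = -1656 → no gain ✓.
3 of the 6 constraints hold; not an equilibrium.

3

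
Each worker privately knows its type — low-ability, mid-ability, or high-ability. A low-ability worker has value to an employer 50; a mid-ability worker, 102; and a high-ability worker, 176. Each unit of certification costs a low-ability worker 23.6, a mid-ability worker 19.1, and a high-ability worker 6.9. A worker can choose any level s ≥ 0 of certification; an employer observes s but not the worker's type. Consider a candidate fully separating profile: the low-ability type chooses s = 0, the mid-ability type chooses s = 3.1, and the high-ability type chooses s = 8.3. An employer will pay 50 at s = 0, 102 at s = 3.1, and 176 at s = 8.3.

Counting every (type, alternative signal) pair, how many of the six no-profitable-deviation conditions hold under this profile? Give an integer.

Low-ability (own payoff 50): to s=3.1 gives 102 − 23.6×3.1 = 28.84 → no gain ✓; to s=8.3 gives 176 − 23.6×8.3 = -19.88 → no gain ✓.
High-ability (own payoff 176 − 6.9×8.3 = 118.73): to s=0 gives 50 → no gain ✓; to s=3.1 gives 102 − 6.9×3.1 = 80.61 → no gain ✓.
Mid-ability (own payoff 102 − 19.1×3.1 = 42.79): to s=0 gives 50 → profitable ✗; to s=8.3 gives 176 − 19.1×8.3 = 17.47 → no gain ✓.
5 of the 6 constraints hold; not an equilibrium.

5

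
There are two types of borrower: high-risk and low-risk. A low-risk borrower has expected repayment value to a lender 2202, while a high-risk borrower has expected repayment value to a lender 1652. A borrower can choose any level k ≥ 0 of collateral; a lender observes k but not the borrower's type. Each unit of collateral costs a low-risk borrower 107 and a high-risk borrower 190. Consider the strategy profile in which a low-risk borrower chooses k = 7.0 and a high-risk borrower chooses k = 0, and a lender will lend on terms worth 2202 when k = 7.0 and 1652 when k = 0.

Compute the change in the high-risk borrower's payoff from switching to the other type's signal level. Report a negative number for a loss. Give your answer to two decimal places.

-780.00

Playing k = 0 the high-risk borrower receives 1652.
Deviating to k = 7.0 brings payment 2202 at cost 190 × 7.0 = 1330, netting 872.
Gain from deviating: 872 − 1652 = -780.00.
The gain is negative, so the high-risk type's incentive-compatibility constraint is satisfied.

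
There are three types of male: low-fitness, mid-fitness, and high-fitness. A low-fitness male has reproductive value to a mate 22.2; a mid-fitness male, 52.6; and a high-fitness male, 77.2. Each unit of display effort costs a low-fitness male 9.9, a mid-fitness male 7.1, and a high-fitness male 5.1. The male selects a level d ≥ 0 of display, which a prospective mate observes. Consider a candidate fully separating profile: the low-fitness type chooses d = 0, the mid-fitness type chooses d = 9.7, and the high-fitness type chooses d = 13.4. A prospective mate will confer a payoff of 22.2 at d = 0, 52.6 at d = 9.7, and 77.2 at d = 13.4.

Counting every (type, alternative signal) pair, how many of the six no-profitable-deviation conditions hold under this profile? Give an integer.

4

Mid-fitness (own payoff 52.6 − 7.1×9.7 = -16.27): to d=0 gives 22.2 → profitable ✗; to d=13.4 gives 77.2 − 7.1×13.4 = -17.94 → no gain ✓.
High-fitness (own payoff 77.2 − 5.1×13.4 = 8.86): to d=0 gives 22.2 → profitable ✗; to d=9.7 gives 52.6 − 5.1×9.7 = 3.13 → no gain ✓.
Low-fitness (own payoff 22.2): to d=9.7 gives 52.6 − 9.9×9.7 = -43.43 → no gain ✓; to d=13.4 gives 77.2 − 9.9×13.4 = -55.46 → no gain ✓.
4 of the 6 constraints hold; not an equilibrium.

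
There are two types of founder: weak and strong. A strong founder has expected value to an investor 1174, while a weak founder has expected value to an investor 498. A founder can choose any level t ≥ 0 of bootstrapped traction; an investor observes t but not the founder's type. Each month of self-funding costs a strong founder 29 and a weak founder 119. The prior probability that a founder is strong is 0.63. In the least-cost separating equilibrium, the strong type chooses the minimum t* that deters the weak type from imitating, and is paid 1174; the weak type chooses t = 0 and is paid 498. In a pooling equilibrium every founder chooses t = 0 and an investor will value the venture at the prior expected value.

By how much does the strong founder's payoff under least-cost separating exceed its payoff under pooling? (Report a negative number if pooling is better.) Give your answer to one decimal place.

85.4

Least-cost separating signal: t* solves 498 = 1174 − 119·t*, so t* = (1174 − 498)/119 ≈ 5.6807.
Strong type's separating payoff: 1174 − 29 × t* = 1174 − 29 × (1174 − 498)/119 = 1174 − 19604/119 ≈ 1009.261.
Pooling payoff: 0.63 × 1174 + 0.37 × 498 = 923.88.
Difference: 1009.261 − 923.88 = 85.381, i.e. 85.4 to one decimal place.
The strong type prefers to separate.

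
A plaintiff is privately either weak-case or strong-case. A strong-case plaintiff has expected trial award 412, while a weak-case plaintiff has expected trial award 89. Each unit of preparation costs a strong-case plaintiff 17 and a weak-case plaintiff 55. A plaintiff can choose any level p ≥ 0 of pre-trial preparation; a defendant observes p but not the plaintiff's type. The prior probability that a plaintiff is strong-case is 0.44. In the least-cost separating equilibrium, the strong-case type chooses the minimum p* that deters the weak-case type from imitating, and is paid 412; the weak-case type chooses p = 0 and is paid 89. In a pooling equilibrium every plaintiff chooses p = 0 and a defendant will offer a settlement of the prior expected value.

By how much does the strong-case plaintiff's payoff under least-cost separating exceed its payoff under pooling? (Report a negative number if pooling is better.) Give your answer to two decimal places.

Least-cost separating signal: p* solves 89 = 412 − 55·p*, so p* = (412 − 89)/55 ≈ 5.8727.
Strong-case type's separating payoff: 412 − 17 × p* = 412 − 17 × (412 − 89)/55 = 412 − 5491/55 ≈ 312.1636.
Pooling payoff: 0.44 × 412 + 0.56 × 89 = 231.12.
Difference: 312.1636 − 231.12 = 81.0436, i.e. 81.04 to two decimal places.
The strong-case type prefers to separate.

81.04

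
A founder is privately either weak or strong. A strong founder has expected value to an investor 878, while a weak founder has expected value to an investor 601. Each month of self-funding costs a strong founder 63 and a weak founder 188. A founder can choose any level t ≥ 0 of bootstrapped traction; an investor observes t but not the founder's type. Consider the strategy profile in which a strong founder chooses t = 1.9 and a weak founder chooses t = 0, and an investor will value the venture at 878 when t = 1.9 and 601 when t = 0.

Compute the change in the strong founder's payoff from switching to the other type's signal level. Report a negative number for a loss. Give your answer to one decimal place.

-157.3

Playing t = 1.9 the strong founder receives 878 − 63 × 1.9 = 758.3.
Deviating to t = 0 yields 601 instead.
Gain from deviating: 601 − 758.3 = -157.3.
The gain is negative, so the strong type's incentive-compatibility constraint is satisfied.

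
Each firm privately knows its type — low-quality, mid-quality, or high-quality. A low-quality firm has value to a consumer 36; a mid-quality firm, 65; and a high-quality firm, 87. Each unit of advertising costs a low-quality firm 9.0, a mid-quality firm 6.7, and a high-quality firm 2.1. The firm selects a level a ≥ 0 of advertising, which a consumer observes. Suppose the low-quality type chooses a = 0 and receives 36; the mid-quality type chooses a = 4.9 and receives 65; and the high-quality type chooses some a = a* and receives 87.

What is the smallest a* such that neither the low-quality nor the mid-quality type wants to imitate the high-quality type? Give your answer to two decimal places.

Mid-quality type (on-path payoff 65 − 6.7×4.9 = 32.17) won't mimic when 32.17 ≥ 87 − 6.7·a*, i.e. a* ≥ 8.18.
Low-quality type (on-path payoff 36) won't mimic when 36 ≥ 87 − 9.0·a*, i.e. a* ≥ 5.67.
Both must hold, so a* = max(5.67, 8.18) = 8.18. The mid-quality type's constraint binds.

8.18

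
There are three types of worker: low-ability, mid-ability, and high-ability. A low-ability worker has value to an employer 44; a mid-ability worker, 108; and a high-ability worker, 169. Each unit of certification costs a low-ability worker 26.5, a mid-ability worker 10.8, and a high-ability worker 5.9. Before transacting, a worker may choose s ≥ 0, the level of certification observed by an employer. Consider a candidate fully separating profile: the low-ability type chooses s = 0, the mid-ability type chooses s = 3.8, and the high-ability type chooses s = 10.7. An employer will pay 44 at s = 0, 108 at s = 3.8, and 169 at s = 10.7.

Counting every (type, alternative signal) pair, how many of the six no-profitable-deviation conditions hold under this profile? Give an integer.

Mid-ability (own payoff 108 − 10.8×3.8 = 66.96): to s=0 gives 44 → no gain ✓; to s=10.7 gives 169 − 10.8×10.7 = 53.44 → no gain ✓.
High-ability (own payoff 169 − 5.9×10.7 = 105.87): to s=0 gives 44 → no gain ✓; to s=3.8 gives 108 − 5.9×3.8 = 85.58 → no gain ✓.
Low-ability (own payoff 44): to s=3.8 gives 108 − 26.5×3.8 = 7.3 → no gain ✓; to s=10.7 gives 169 − 26.5×10.7 = -114.55 → no gain ✓.
6 of the 6 constraints hold; this profile is a separating equilibrium.

6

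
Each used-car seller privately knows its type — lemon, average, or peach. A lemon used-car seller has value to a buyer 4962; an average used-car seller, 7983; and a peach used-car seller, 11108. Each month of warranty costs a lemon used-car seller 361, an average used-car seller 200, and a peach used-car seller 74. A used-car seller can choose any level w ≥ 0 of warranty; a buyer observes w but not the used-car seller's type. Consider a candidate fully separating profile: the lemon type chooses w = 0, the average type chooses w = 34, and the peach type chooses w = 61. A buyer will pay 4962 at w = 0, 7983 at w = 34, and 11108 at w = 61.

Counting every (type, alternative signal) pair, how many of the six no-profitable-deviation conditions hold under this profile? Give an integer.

5

Average (own payoff 7983 − 200×34 = 1183): to w=0 gives 4962 → profitable ✗; to w=61 gives 11108 − 200×61 = -1092 → no gain ✓.
Lemon (own payoff 4962): to w=34 gives 7983 − 361×34 = -4291 → no gain ✓; to w=61 gives 11108 − 361×61 = -10913 → no gain ✓.
Peach (own payoff 11108 − 74×61 = 6594): to w=0 gives 4962 → no gain ✓; to w=34 gives 7983 − 74×34 = 5467 → no gain ✓.
5 of the 6 constraints hold; not an equilibrium.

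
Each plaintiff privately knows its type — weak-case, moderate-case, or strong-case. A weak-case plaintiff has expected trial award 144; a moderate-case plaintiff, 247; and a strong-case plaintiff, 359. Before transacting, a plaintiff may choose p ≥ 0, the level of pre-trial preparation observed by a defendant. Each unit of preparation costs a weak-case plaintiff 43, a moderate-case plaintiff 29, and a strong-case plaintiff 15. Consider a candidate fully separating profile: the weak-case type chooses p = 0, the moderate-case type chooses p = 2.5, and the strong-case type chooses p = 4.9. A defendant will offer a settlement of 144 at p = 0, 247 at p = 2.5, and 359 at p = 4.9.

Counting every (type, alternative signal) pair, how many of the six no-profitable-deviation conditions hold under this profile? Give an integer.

4

Moderate-case (own payoff 247 − 29×2.5 = 174.5): to p=0 gives 144 → no gain ✓; to p=4.9 gives 359 − 29×4.9 = 216.9 → profitable ✗.
Weak-case (own payoff 144): to p=2.5 gives 247 − 43×2.5 = 139.5 → no gain ✓; to p=4.9 gives 359 − 43×4.9 = 148.3 → profitable ✗.
Strong-case (own payoff 359 − 15×4.9 = 285.5): to p=0 gives 144 → no gain ✓; to p=2.5 gives 247 − 15×2.5 = 209.5 → no gain ✓.
4 of the 6 constraints hold; not an equilibrium.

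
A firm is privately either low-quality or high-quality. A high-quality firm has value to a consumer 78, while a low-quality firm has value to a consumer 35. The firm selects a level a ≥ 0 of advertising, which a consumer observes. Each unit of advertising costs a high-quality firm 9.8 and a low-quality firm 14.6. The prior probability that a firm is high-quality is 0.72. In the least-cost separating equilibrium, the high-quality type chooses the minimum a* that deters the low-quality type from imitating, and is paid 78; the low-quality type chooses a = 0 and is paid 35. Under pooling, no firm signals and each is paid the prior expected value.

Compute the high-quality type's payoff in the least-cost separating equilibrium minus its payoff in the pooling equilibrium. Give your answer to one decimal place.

Least-cost separating signal: a* solves 35 = 78 − 14.6·a*, so a* = (78 − 35)/14.6 ≈ 2.9452.
High-quality type's separating payoff: 78 − 9.8 × a* = 78 − 9.8 × (78 − 35)/14.6 = 78 − 421.4/14.6 ≈ 49.137.
Pooling payoff: 0.72 × 78 + 0.28 × 35 = 65.96.
Difference: 49.137 − 65.96 = -16.823, i.e. -16.8 to one decimal place.
The high-quality type would prefer the pooling outcome.

-16.8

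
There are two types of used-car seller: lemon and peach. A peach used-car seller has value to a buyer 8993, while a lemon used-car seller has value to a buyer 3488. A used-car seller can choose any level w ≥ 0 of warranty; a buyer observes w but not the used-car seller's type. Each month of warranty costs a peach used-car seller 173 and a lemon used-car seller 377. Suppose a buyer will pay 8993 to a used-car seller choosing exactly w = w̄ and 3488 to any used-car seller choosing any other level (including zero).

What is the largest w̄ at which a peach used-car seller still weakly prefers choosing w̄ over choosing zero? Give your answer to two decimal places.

Choosing w̄ yields the peach type 8993 − 173·w̄; choosing zero yields 3488.
The peach type is indifferent at 8993 − 173·w̄ = 3488, i.e. w̄ = (8993 − 3488) / 173 ≈ 31.82.
For any w̄ above 31.82 the peach type would rather pool at zero, so separation collapses.

31.82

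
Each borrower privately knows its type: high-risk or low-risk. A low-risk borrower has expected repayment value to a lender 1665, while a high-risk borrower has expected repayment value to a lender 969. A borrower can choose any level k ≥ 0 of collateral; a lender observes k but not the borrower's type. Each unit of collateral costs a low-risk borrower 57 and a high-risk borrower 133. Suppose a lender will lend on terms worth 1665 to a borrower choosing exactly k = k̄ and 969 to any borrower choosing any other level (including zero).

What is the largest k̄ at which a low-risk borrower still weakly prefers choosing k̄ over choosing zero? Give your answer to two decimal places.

Choosing k̄ yields the low-risk type 1665 − 57·k̄; choosing zero yields 969.
The low-risk type is indifferent at 1665 − 57·k̄ = 969, i.e. k̄ = (1665 − 969) / 57 ≈ 12.21.
For any k̄ above 12.21 the low-risk type would rather pool at zero, so separation collapses.

12.21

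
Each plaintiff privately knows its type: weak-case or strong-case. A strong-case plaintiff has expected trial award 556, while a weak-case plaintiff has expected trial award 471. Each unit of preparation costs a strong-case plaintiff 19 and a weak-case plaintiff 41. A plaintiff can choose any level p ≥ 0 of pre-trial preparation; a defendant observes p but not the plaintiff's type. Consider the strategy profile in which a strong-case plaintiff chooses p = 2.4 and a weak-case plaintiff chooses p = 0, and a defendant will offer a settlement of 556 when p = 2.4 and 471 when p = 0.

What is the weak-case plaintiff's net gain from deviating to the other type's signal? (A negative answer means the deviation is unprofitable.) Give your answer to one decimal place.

-13.4

Playing p = 0 the weak-case plaintiff receives 471.
Deviating to p = 2.4 brings payment 556 at cost 41 × 2.4 = 98.4, netting 457.6.
Gain from deviating: 457.6 − 471 = -13.4.
The gain is negative, so the weak-case type's incentive-compatibility constraint is satisfied.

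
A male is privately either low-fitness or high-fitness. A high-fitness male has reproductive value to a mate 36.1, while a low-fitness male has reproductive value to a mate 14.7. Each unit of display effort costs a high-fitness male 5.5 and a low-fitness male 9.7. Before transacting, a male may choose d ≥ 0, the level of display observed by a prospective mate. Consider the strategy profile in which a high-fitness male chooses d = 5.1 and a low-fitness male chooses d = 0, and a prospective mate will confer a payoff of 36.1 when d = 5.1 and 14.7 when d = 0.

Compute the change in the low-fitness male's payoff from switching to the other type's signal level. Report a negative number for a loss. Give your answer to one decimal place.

Playing d = 0 the low-fitness male receives 14.7.
Deviating to d = 5.1 brings payment 36.1 at cost 9.7 × 5.1 = 49.47, netting -13.37.
Gain from deviating: -13.37 − 14.7 = -28.07, i.e. -28.1 to one decimal place.
The gain is negative, so the low-fitness type's incentive-compatibility constraint is satisfied.

-28.1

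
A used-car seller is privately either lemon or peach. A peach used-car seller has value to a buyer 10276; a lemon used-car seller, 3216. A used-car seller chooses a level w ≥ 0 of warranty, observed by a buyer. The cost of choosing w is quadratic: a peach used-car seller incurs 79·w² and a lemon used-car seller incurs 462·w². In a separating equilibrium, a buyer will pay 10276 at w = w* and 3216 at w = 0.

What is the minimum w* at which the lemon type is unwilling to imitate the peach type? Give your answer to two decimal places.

3.91

The lemon type at w = 0 receives 3216; imitating at w* yields 10276 − 462·w*².
Indifference: 3216 = 10276 − 462·w*², so w*² = (10276 − 3216) / 462 ≈ 15.2814.
w* = √15.2814 ≈ 3.91.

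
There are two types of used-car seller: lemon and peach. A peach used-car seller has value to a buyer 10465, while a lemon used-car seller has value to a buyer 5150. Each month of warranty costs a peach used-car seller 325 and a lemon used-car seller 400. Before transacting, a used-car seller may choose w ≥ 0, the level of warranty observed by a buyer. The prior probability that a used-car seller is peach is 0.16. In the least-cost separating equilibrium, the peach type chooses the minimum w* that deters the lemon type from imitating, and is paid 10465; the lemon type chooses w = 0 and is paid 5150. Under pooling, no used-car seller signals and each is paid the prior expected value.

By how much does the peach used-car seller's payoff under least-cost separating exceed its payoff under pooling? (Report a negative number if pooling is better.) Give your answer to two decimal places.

146.16

Least-cost separating signal: w* solves 5150 = 10465 − 400·w*, so w* = (10465 − 5150)/400 = 13.2875.
Peach type's separating payoff: 10465 − 325 × w* = 10465 − 325 × (10465 − 5150)/400 = 10465 − 1727375/400 = 6146.5625.
Pooling payoff: 0.16 × 10465 + 0.84 × 5150 = 6000.4.
Difference: 6146.5625 − 6000.4 = 146.1625, i.e. 146.16 to two decimal places.
The peach type prefers to separate.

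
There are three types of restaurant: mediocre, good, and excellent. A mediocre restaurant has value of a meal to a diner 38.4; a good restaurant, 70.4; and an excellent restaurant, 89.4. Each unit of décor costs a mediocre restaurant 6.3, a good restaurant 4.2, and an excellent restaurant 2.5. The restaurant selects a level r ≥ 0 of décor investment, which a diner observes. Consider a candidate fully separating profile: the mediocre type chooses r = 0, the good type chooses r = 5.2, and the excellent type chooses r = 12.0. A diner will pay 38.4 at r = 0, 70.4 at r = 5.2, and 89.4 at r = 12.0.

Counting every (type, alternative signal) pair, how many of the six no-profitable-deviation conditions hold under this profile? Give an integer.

Good (own payoff 70.4 − 4.2×5.2 = 48.56): to r=0 gives 38.4 → no gain ✓; to r=12.0 gives 89.4 − 4.2×12.0 = 39 → no gain ✓.
Excellent (own payoff 89.4 − 2.5×12.0 = 59.4): to r=0 gives 38.4 → no gain ✓; to r=5.2 gives 70.4 − 2.5×5.2 = 57.4 → no gain ✓.
Mediocre (own payoff 38.4): to r=5.2 gives 70.4 − 6.3×5.2 = 37.64 → no gain ✓; to r=12.0 gives 89.4 − 6.3×12.0 = 13.8 → no gain ✓.
6 of the 6 constraints hold; this profile is a separating equilibrium.

6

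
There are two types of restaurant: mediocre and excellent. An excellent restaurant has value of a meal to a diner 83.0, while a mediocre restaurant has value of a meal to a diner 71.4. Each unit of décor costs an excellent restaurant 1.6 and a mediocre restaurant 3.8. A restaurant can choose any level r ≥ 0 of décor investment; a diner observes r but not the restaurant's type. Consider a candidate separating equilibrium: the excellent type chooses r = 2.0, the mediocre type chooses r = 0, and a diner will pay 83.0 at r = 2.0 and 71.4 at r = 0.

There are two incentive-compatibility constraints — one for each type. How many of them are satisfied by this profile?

Mediocre type: stay at 0 → 71.4; mimic → 83.0 − 3.8 × 2.0 = 75.4. IC fails (71.4 < 75.4).
Excellent type: signal → 83.0 − 1.6 × 2.0 = 79.8; deviate to 0 → 71.4. IC holds (79.8 ≥ 71.4).
1 of 2 constraints hold, so this profile is not an equilibrium.

1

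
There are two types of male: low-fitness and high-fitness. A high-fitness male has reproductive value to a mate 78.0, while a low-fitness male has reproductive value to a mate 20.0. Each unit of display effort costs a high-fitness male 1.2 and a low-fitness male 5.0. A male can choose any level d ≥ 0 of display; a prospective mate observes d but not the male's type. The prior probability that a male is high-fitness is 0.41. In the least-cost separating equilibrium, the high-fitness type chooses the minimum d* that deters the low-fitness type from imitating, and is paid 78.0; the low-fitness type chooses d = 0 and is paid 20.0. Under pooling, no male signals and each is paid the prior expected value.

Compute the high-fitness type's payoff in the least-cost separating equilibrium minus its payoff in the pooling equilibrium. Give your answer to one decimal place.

20.3

Least-cost separating signal: d* solves 20.0 = 78.0 − 5.0·d*, so d* = (78.0 − 20.0)/5.0 = 11.6.
High-fitness type's separating payoff: 78.0 − 1.2 × d* = 78.0 − 1.2 × (78.0 − 20.0)/5.0 = 78.0 − 69.6/5.0 = 64.08.
Pooling payoff: 0.41 × 78.0 + 0.59 × 20.0 = 43.78.
Difference: 64.08 − 43.78 = 20.3.
The high-fitness type prefers to separate.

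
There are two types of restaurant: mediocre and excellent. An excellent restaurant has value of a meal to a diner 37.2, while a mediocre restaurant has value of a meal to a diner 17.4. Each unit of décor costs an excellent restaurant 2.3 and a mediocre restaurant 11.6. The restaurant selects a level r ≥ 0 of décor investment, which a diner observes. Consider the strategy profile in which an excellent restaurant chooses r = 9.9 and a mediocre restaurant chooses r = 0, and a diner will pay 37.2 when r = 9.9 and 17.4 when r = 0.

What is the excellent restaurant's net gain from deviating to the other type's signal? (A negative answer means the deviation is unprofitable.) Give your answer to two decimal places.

2.97

Playing r = 9.9 the excellent restaurant receives 37.2 − 2.3 × 9.9 = 14.43.
Deviating to r = 0 yields 17.4 instead.
Gain from deviating: 17.4 − 14.43 = 2.97.
The gain is positive, so the excellent type's incentive-compatibility constraint is violated — this profile is not a separating equilibrium.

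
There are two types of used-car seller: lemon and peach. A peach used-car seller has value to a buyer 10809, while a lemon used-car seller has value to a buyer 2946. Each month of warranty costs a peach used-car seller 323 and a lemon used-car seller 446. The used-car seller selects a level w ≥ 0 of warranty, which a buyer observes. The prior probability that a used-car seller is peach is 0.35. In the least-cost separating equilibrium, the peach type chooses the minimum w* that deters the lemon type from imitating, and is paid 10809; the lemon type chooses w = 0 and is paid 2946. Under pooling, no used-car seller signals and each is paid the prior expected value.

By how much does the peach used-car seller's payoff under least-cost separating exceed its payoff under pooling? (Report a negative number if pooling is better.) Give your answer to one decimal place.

Least-cost separating signal: w* solves 2946 = 10809 − 446·w*, so w* = (10809 − 2946)/446 ≈ 17.6300.
Peach type's separating payoff: 10809 − 323 × w* = 10809 − 323 × (10809 − 2946)/446 = 10809 − 2539749/446 ≈ 5114.496.
Pooling payoff: 0.35 × 10809 + 0.65 × 2946 = 5698.05.
Difference: 5114.496 − 5698.05 = -583.554, i.e. -583.6 to one decimal place.
The peach type would prefer the pooling outcome.

-583.6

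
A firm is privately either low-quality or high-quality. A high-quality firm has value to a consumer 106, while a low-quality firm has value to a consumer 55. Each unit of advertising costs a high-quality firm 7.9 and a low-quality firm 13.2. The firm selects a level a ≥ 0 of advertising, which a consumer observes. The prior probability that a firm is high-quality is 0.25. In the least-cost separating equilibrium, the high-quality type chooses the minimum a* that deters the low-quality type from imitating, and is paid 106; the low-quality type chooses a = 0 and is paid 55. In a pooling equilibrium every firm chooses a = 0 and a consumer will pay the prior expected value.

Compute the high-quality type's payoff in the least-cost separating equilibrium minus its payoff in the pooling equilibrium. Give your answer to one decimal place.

Least-cost separating signal: a* solves 55 = 106 − 13.2·a*, so a* = (106 − 55)/13.2 ≈ 3.8636.
High-quality type's separating payoff: 106 − 7.9 × a* = 106 − 7.9 × (106 − 55)/13.2 = 106 − 402.9/13.2 ≈ 75.477.
Pooling payoff: 0.25 × 106 + 0.75 × 55 = 67.75.
Difference: 75.477 − 67.75 = 7.727, i.e. 7.7 to one decimal place.
The high-quality type prefers to separate.

7.7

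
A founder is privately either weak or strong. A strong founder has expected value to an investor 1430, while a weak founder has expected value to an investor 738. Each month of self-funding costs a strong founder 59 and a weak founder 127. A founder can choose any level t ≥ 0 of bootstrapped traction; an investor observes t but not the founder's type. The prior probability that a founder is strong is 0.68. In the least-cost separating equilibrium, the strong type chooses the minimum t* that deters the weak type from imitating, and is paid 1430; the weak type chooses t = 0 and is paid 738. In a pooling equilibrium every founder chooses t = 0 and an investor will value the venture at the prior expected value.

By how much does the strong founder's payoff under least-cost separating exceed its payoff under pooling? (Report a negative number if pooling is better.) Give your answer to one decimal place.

Least-cost separating signal: t* solves 738 = 1430 − 127·t*, so t* = (1430 − 738)/127 ≈ 5.4488.
Strong type's separating payoff: 1430 − 59 × t* = 1430 − 59 × (1430 − 738)/127 = 1430 − 40828/127 ≈ 1108.520.
Pooling payoff: 0.68 × 1430 + 0.32 × 738 = 1208.56.
Difference: 1108.520 − 1208.56 = -100.04, i.e. -100.0 to one decimal place.
The strong type would prefer the pooling outcome.

-100.0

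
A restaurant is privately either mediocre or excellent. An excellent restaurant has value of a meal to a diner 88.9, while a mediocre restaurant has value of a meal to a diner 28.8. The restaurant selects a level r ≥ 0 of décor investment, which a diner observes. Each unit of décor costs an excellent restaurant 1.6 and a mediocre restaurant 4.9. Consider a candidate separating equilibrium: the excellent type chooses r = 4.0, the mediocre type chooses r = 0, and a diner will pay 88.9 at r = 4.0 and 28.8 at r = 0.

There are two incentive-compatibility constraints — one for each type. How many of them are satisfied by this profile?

Excellent type: signal → 88.9 − 1.6 × 4.0 = 82.5; deviate to 0 → 28.8. IC holds (82.5 ≥ 28.8).
Mediocre type: stay at 0 → 28.8; mimic → 88.9 − 4.9 × 4.0 = 69.3. IC fails (28.8 < 69.3).
1 of 2 constraints hold, so this profile is not an equilibrium.

1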